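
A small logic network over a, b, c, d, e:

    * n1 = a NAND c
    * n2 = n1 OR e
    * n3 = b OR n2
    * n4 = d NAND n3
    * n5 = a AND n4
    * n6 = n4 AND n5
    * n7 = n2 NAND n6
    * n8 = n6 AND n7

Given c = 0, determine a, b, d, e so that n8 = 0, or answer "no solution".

a=1, b=1, d=1, e=0

n8 = n6 AND n7 must be 0, so at least one of n6, n7 is 0.
Check with c = 0 and a=1, b=1, d=1, e=0:
n1 = a NAND c = 1 NAND 0 = 1
n2 = n1 OR e = 1 OR 0 = 1
n3 = b OR n2 = 1 OR 1 = 1
n4 = d NAND n3 = 1 NAND 1 = 0
n5 = a AND n4 = 1 AND 0 = 0
n6 = n4 AND n5 = 0 AND 0 = 0
n7 = n2 NAND n6 = 1 NAND 0 = 1
n8 = n6 AND n7 = 0 AND 1 = 0
So n8 = 0.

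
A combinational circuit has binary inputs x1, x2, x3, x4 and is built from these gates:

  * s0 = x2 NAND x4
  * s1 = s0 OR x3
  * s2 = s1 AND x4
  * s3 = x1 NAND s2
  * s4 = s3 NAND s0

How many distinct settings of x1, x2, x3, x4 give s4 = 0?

s4 = s3 NAND s0 must be 0, so both s3 = 1 and s0 = 1.
Enumerating the 16 input combinations, 10 give s4 = 0 and 6 give s4 = 1.

10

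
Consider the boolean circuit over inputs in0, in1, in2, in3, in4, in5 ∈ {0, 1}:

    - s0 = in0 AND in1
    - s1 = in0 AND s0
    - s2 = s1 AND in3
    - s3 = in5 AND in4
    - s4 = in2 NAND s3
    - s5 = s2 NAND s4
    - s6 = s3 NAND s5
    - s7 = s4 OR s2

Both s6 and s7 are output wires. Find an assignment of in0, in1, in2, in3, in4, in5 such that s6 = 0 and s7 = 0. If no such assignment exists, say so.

in0=0, in1=0, in2=1, in3=1, in4=1, in5=1

Check with in0=0, in1=0, in2=1, in3=1, in4=1, in5=1:
s0 = in0 AND in1 = 0 AND 0 = 0
s1 = in0 AND s0 = 0 AND 0 = 0
s2 = s1 AND in3 = 0 AND 1 = 0
s3 = in5 AND in4 = 1 AND 1 = 1
s4 = in2 NAND s3 = 1 NAND 1 = 0
s5 = s2 NAND s4 = 0 NAND 0 = 1
s6 = s3 NAND s5 = 1 NAND 1 = 0
s7 = s4 OR s2 = 0 OR 0 = 0
So s6 = 0 and s7 = 0.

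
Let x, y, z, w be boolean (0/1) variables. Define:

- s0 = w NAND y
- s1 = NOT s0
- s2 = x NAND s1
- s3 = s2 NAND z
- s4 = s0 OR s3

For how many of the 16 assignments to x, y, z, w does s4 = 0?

1

s4 = s0 OR s3 must be 0, so both s0 = 0 and s3 = 0.
Satisfying assignments:
  x=0, y=1, z=1, w=1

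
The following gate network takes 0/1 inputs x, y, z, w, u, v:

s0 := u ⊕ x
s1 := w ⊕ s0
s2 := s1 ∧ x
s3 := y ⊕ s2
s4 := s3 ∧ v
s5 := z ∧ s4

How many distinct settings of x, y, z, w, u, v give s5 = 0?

56

s5 = z ∧ s4 must be 0, so at least one of z, s4 is 0.
Enumerating the 64 input combinations, 56 give s5 = 0 and 8 give s5 = 1.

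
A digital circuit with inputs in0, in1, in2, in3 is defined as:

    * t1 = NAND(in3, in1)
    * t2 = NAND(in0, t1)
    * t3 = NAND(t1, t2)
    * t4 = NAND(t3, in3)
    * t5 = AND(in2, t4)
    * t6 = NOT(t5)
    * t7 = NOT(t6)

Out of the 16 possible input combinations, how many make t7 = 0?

t7 = NOT(t6) must be 0, so t6 = 1.
Enumerating the 16 input combinations, 11 give t7 = 0 and 5 give t7 = 1.

11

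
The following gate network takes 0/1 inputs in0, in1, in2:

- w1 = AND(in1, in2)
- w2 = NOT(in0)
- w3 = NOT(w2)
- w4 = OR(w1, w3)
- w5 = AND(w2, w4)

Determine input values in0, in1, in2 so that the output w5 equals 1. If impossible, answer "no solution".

w5 = AND(w2, w4) must be 1, so both w2 = 1 and w4 = 1.
Check with in0=0, in1=1, in2=1:
w1 = AND(in1, in2) = AND(1, 1) = 1
w2 = NOT(in0) = NOT 0 = 1
w3 = NOT(w2) = NOT 1 = 0
w4 = OR(w1, w3) = OR(1, 0) = 1
w5 = AND(w2, w4) = AND(1, 1) = 1
So w5 = 1 as required.

in0=0, in1=1, in2=1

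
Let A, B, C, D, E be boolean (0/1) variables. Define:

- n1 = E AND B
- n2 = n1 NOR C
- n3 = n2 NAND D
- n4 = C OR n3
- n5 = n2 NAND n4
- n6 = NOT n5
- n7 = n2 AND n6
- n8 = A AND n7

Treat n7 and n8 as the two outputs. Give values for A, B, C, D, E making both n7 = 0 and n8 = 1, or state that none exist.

no solution exists

Across all 32 input combinations, none give both n7 = 0 and n8 = 1.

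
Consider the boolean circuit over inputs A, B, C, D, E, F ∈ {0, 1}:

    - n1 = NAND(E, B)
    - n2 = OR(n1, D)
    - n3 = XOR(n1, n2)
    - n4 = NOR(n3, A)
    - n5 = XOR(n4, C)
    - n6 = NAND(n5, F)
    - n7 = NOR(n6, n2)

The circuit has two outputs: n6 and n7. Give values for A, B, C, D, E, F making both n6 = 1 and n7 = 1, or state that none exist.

Across all 64 input combinations, none give both n6 = 1 and n7 = 1.

no solution exists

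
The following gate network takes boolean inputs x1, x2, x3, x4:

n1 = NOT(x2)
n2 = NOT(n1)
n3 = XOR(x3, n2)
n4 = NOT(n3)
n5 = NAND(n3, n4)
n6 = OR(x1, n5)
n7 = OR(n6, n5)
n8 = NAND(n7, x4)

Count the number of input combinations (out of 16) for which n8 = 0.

8

n8 = NAND(n7, x4) must be 0, so both n7 = 1 and x4 = 1.
Enumerating the 16 input combinations, 8 give n8 = 0 and 8 give n8 = 1.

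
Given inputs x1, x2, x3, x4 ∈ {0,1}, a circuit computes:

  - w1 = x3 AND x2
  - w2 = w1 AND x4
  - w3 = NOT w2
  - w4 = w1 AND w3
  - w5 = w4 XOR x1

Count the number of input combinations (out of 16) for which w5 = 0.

8

w5 = w4 XOR x1 must be 0, so w4 and x1 are equal.
Enumerating the 16 input combinations, 8 give w5 = 0 and 8 give w5 = 1.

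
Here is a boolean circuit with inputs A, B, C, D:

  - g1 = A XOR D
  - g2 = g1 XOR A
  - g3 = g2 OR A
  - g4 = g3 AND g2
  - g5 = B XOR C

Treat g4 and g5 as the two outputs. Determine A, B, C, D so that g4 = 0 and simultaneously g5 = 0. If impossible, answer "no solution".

A=0, B=0, C=0, D=0

Check with A=0, B=0, C=0, D=0:
g1 = A XOR D = 0 XOR 0 = 0
g2 = g1 XOR A = 0 XOR 0 = 0
g3 = g2 OR A = 0 OR 0 = 0
g4 = g3 AND g2 = 0 AND 0 = 0
g5 = B XOR C = 0 XOR 0 = 0
So g4 = 0 and g5 = 0.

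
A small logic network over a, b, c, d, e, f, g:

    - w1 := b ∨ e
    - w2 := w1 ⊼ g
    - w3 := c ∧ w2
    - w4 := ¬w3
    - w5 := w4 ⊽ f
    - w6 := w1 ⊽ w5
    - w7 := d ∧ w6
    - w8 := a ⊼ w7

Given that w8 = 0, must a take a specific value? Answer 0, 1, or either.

1

w8 = a ⊼ w7 must be 0, so both a = 1 and w7 = 1.
w7 = d ∧ w6 must be 1, so both d = 1 and w6 = 1.
Every assignment with w8 = 0 has a = 1; there are 6 such assignment(s).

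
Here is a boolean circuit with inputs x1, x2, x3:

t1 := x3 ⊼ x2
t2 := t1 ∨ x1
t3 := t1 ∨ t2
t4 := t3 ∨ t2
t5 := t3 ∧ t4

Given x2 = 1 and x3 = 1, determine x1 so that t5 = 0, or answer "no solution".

x1=0

t5 = t3 ∧ t4 must be 0, so at least one of t3, t4 is 0.
Check with x2 = 1 and x3 = 1 and x1=0:
t1 = x3 ⊼ x2 = 1 ⊼ 1 = 0
t2 = t1 ∨ x1 = 0 ∨ 0 = 0
t3 = t1 ∨ t2 = 0 ∨ 0 = 0
t4 = t3 ∨ t2 = 0 ∨ 0 = 0
t5 = t3 ∧ t4 = 0 ∧ 0 = 0
So t5 = 0.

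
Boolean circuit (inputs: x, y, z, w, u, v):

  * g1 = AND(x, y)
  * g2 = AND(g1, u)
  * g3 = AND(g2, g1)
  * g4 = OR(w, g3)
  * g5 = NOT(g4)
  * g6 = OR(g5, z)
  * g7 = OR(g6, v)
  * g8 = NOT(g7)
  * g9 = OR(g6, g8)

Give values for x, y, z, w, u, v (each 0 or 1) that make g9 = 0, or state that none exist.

x=0, y=0, z=0, w=1, u=0, v=1

g9 = OR(g6, g8) must be 0, so both g6 = 0 and g8 = 0.
Check with x=0, y=0, z=0, w=1, u=0, v=1:
g1 = AND(x, y) = AND(0, 0) = 0
g2 = AND(g1, u) = AND(0, 0) = 0
g3 = AND(g2, g1) = AND(0, 0) = 0
g4 = OR(w, g3) = OR(1, 0) = 1
g5 = NOT(g4) = NOT 1 = 0
g6 = OR(g5, z) = OR(0, 0) = 0
g7 = OR(g6, v) = OR(0, 1) = 1
g8 = NOT(g7) = NOT 1 = 0
g9 = OR(g6, g8) = OR(0, 0) = 0
So g9 = 0 as required.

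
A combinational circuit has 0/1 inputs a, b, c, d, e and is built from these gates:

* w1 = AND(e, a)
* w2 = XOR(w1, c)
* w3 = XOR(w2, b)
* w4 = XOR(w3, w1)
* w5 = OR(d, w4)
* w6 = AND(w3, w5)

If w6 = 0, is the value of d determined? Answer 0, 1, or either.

either

Both values of d occur among assignments with w6 = 0:
  d=0: a=0, b=0, c=0, d=0, e=0
  d=1: a=0, b=0, c=0, d=1, e=0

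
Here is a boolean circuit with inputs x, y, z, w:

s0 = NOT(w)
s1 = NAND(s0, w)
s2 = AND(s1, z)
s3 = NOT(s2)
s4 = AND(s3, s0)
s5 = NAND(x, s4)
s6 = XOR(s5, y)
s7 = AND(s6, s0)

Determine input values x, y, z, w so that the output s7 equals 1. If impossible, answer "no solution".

Check with x=0, y=0, z=1, w=0:
s0 = NOT(w) = NOT 0 = 1
s1 = NAND(s0, w) = NAND(1, 0) = 1
s2 = AND(s1, z) = AND(1, 1) = 1
s3 = NOT(s2) = NOT 1 = 0
s4 = AND(s3, s0) = AND(0, 1) = 0
s5 = NAND(x, s4) = NAND(0, 0) = 1
s6 = XOR(s5, y) = XOR(1, 0) = 1
s7 = AND(s6, s0) = AND(1, 1) = 1
So s7 = 1 as required.

x=0, y=0, z=1, w=0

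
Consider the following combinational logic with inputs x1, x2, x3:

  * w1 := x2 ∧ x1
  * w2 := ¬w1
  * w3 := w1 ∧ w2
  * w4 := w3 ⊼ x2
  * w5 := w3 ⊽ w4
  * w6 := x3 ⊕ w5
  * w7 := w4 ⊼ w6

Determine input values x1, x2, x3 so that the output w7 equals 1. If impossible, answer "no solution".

x1=0 x2=1 x3=0

w7 = w4 ⊼ w6 must be 1, so at least one of w4, w6 is 0.
Check with x1=0 x2=1 x3=0:
w1 = x2 ∧ x1 = 1 ∧ 0 = 0
w2 = ¬w1 = ¬0 = 1
w3 = w1 ∧ w2 = 0 ∧ 1 = 0
w4 = w3 ⊼ x2 = 0 ⊼ 1 = 1
w5 = w3 ⊽ w4 = 0 ⊽ 1 = 0
w6 = x3 ⊕ w5 = 0 ⊕ 0 = 0
w7 = w4 ⊼ w6 = 1 ⊼ 0 = 1
So w7 = 1 as required.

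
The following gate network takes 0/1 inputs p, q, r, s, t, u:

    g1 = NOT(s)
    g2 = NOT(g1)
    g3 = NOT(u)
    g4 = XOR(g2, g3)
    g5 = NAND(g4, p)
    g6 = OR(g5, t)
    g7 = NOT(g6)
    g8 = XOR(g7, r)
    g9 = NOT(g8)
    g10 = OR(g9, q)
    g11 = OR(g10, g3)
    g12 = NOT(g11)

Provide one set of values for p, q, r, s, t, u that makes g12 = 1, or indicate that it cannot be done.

p=1, q=0, r=1, s=0, t=1, u=1

g12 = NOT(g11) must be 1, so g11 = 0.
g11 = OR(g10, g3) must be 0, so both g10 = 0 and g3 = 0.
g10 = OR(g9, q) must be 0, so both g9 = 0 and q = 0.
Check with p=1, q=0, r=1, s=0, t=1, u=1:
g1 = NOT(s) = NOT 0 = 1
g2 = NOT(g1) = NOT 1 = 0
g3 = NOT(u) = NOT 1 = 0
g4 = XOR(g2, g3) = XOR(0, 0) = 0
g5 = NAND(g4, p) = NAND(0, 1) = 1
g6 = OR(g5, t) = OR(1, 1) = 1
g7 = NOT(g6) = NOT 1 = 0
g8 = XOR(g7, r) = XOR(0, 1) = 1
g9 = NOT(g8) = NOT 1 = 0
g10 = OR(g9, q) = OR(0, 0) = 0
g11 = OR(g10, g3) = OR(0, 0) = 0
g12 = NOT(g11) = NOT 0 = 1
So g12 = 1 as required.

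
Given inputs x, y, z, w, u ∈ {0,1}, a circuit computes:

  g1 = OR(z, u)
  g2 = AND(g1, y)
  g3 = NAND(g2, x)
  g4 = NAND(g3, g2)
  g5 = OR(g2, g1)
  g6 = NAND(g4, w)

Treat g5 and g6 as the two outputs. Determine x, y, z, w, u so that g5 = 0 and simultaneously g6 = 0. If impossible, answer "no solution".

Check with x=0, y=1, z=0, w=1, u=0:
g1 = OR(z, u) = OR(0, 0) = 0
g2 = AND(g1, y) = AND(0, 1) = 0
g3 = NAND(g2, x) = NAND(0, 0) = 1
g4 = NAND(g3, g2) = NAND(1, 0) = 1
g5 = OR(g2, g1) = OR(0, 0) = 0
g6 = NAND(g4, w) = NAND(1, 1) = 0
So g5 = 0 and g6 = 0.

x=0, y=1, z=0, w=1, u=0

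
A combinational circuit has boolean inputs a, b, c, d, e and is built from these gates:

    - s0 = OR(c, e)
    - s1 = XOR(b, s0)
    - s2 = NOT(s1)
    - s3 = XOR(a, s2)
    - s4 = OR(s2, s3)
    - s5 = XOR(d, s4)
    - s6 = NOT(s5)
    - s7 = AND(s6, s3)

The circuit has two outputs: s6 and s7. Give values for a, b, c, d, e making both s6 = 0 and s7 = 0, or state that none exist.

Check with a=1 b=1 c=1 d=0 e=0:
s0 = OR(c, e) = OR(1, 0) = 1
s1 = XOR(b, s0) = XOR(1, 1) = 0
s2 = NOT(s1) = NOT 0 = 1
s3 = XOR(a, s2) = XOR(1, 1) = 0
s4 = OR(s2, s3) = OR(1, 0) = 1
s5 = XOR(d, s4) = XOR(0, 1) = 1
s6 = NOT(s5) = NOT 1 = 0
s7 = AND(s6, s3) = AND(0, 0) = 0
So s6 = 0 and s7 = 0.

a=1 b=1 c=1 d=0 e=0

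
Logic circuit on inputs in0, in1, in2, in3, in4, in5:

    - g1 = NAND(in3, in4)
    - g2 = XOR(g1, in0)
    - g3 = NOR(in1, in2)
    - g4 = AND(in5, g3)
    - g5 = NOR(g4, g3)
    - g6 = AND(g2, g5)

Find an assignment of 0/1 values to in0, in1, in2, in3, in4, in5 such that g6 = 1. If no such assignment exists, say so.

g6 = AND(g2, g5) must be 1, so both g2 = 1 and g5 = 1.
Check with in0=0, in1=0, in2=1, in3=1, in4=0, in5=1:
g1 = NAND(in3, in4) = NAND(1, 0) = 1
g2 = XOR(g1, in0) = XOR(1, 0) = 1
g3 = NOR(in1, in2) = NOR(0, 1) = 0
g4 = AND(in5, g3) = AND(1, 0) = 0
g5 = NOR(g4, g3) = NOR(0, 0) = 1
g6 = AND(g2, g5) = AND(1, 1) = 1
So g6 = 1 as required.

in0=0, in1=0, in2=1, in3=1, in4=0, in5=1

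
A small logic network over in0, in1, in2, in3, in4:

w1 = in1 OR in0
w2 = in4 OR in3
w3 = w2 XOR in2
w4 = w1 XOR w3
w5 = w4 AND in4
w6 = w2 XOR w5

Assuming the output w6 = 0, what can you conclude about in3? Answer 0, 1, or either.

either

Both values of in3 occur among assignments with w6 = 0:
  in3=0: in0=0, in1=0, in2=0, in3=0, in4=0
  in3=1: in0=0, in1=0, in2=0, in3=1, in4=1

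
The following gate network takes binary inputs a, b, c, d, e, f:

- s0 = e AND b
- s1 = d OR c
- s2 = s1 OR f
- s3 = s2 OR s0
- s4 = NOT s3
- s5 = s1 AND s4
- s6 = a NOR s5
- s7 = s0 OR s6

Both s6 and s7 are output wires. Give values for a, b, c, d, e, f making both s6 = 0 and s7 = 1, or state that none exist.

a=1 b=1 c=0 d=0 e=1 f=1

Check with a=1 b=1 c=0 d=0 e=1 f=1:
s0 = e AND b = 1 AND 1 = 1
s1 = d OR c = 0 OR 0 = 0
s2 = s1 OR f = 0 OR 1 = 1
s3 = s2 OR s0 = 1 OR 1 = 1
s4 = NOT s3 = NOT 1 = 0
s5 = s1 AND s4 = 0 AND 0 = 0
s6 = a NOR s5 = 1 NOR 0 = 0
s7 = s0 OR s6 = 1 OR 0 = 1
So s6 = 0 and s7 = 1.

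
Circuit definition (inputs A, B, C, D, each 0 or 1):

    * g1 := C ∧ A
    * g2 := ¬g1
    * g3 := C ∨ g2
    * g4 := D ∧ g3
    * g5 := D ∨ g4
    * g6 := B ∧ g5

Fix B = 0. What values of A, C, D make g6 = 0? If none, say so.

A=0 C=0 D=1

g6 = B ∧ g5 must be 0, so at least one of B, g5 is 0.
Check with B = 0 and A=0, C=0, D=1:
g1 = C ∧ A = 0 ∧ 0 = 0
g2 = ¬g1 = ¬0 = 1
g3 = C ∨ g2 = 0 ∨ 1 = 1
g4 = D ∧ g3 = 1 ∧ 1 = 1
g5 = D ∨ g4 = 1 ∨ 1 = 1
g6 = B ∧ g5 = 0 ∧ 1 = 0
So g6 = 0.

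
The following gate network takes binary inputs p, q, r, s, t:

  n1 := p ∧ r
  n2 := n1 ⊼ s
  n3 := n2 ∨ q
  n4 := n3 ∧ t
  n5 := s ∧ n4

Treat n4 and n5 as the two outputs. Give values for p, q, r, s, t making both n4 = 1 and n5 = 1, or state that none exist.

p=1, q=1, r=1, s=1, t=1

Check with p=1, q=1, r=1, s=1, t=1:
n1 = p ∧ r = 1 ∧ 1 = 1
n2 = n1 ⊼ s = 1 ⊼ 1 = 0
n3 = n2 ∨ q = 0 ∨ 1 = 1
n4 = n3 ∧ t = 1 ∧ 1 = 1
n5 = s ∧ n4 = 1 ∧ 1 = 1
So n4 = 1 and n5 = 1.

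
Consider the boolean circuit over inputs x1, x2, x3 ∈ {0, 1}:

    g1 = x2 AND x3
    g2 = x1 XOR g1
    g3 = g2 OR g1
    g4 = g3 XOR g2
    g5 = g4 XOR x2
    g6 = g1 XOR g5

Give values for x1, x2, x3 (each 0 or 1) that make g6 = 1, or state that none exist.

x1=1, x2=1, x3=1

g6 = g1 XOR g5 must be 1, so g1 and g5 differ.
Check with x1=1, x2=1, x3=1:
g1 = x2 AND x3 = 1 AND 1 = 1
g2 = x1 XOR g1 = 1 XOR 1 = 0
g3 = g2 OR g1 = 0 OR 1 = 1
g4 = g3 XOR g2 = 1 XOR 0 = 1
g5 = g4 XOR x2 = 1 XOR 1 = 0
g6 = g1 XOR g5 = 1 XOR 0 = 1
So g6 = 1 as required.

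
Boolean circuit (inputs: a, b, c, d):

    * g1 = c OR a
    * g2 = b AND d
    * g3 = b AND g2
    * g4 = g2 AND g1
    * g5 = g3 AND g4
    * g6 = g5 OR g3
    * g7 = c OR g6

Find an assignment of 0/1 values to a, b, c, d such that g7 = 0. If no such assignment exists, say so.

Check with a=0 b=0 c=0 d=1:
g1 = c OR a = 0 OR 0 = 0
g2 = b AND d = 0 AND 1 = 0
g3 = b AND g2 = 0 AND 0 = 0
g4 = g2 AND g1 = 0 AND 0 = 0
g5 = g3 AND g4 = 0 AND 0 = 0
g6 = g5 OR g3 = 0 OR 0 = 0
g7 = c OR g6 = 0 OR 0 = 0
So g7 = 0 as required.

a=0 b=0 c=0 d=1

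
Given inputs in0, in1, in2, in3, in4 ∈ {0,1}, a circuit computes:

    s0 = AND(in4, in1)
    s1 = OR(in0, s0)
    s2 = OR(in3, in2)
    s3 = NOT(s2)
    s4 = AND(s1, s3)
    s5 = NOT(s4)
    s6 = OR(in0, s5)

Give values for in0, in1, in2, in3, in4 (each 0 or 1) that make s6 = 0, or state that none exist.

s6 = OR(in0, s5) must be 0, so both in0 = 0 and s5 = 0.
s5 = NOT(s4) must be 0, so s4 = 1.
s4 = AND(s1, s3) must be 1, so both s1 = 1 and s3 = 1.
Check with in0=0, in1=1, in2=0, in3=0, in4=1:
s0 = AND(in4, in1) = AND(1, 1) = 1
s1 = OR(in0, s0) = OR(0, 1) = 1
s2 = OR(in3, in2) = OR(0, 0) = 0
s3 = NOT(s2) = NOT 0 = 1
s4 = AND(s1, s3) = AND(1, 1) = 1
s5 = NOT(s4) = NOT 1 = 0
s6 = OR(in0, s5) = OR(0, 0) = 0
So s6 = 0 as required.

in0=0, in1=1, in2=0, in3=0, in4=1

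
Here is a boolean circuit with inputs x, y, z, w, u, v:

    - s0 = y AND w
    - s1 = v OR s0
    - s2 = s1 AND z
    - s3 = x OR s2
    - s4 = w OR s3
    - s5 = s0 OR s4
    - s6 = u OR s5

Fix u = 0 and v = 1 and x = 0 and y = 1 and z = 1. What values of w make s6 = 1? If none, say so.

Check with u = 0 and v = 1 and x = 0 and y = 1 and z = 1 and w=1:
s0 = y AND w = 1 AND 1 = 1
s1 = v OR s0 = 1 OR 1 = 1
s2 = s1 AND z = 1 AND 1 = 1
s3 = x OR s2 = 0 OR 1 = 1
s4 = w OR s3 = 1 OR 1 = 1
s5 = s0 OR s4 = 1 OR 1 = 1
s6 = u OR s5 = 0 OR 1 = 1
So s6 = 1.

w=1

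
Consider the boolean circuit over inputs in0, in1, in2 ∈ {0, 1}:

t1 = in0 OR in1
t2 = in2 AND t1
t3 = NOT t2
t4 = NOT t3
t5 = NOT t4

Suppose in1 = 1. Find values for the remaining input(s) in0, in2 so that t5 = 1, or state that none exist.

in0=0, in2=0

Check with in1 = 1 and in0=0, in2=0:
t1 = in0 OR in1 = 0 OR 1 = 1
t2 = in2 AND t1 = 0 AND 1 = 0
t3 = NOT t2 = NOT 0 = 1
t4 = NOT t3 = NOT 1 = 0
t5 = NOT t4 = NOT 0 = 1
So t5 = 1.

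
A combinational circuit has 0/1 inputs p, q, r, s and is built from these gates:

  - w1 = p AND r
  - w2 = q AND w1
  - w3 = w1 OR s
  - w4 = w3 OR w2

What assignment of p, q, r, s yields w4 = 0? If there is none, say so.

w4 = w3 OR w2 must be 0, so both w3 = 0 and w2 = 0.
w3 = w1 OR s must be 0, so both w1 = 0 and s = 0.
w2 = q AND w1 must be 0, so at least one of q, w1 is 0.
Check with p=1, q=1, r=0, s=0:
w1 = p AND r = 1 AND 0 = 0
w2 = q AND w1 = 1 AND 0 = 0
w3 = w1 OR s = 0 OR 0 = 0
w4 = w3 OR w2 = 0 OR 0 = 0
So w4 = 0 as required.

p=1, q=1, r=0, s=0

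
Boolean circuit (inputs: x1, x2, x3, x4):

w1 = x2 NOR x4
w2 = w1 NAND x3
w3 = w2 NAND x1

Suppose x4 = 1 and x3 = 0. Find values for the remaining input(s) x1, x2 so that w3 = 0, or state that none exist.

x1=1, x2=0

w3 = w2 NAND x1 must be 0, so both w2 = 1 and x1 = 1.
Check with x4 = 1 and x3 = 0 and x1=1, x2=0:
w1 = x2 NOR x4 = 0 NOR 1 = 0
w2 = w1 NAND x3 = 0 NAND 0 = 1
w3 = w2 NAND x1 = 1 NAND 1 = 0
So w3 = 0.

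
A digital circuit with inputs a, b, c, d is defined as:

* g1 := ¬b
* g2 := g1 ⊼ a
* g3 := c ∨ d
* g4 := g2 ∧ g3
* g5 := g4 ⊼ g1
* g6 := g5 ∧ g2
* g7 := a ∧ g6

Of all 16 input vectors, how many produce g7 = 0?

12

g7 = a ∧ g6 must be 0, so at least one of a, g6 is 0.
Enumerating the 16 input combinations, 12 give g7 = 0 and 4 give g7 = 1.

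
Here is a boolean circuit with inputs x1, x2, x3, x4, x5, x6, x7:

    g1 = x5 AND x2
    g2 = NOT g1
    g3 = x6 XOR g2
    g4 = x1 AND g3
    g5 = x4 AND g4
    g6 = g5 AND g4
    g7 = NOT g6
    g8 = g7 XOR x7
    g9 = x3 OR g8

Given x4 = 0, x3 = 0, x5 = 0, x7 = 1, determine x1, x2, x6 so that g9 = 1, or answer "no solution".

With x4 = 0, x3 = 0, x5 = 0, x7 = 1 fixed, none of the 8 settings of x1, x2, x6 give g9 = 1.
For example, with x1=0, x2=1, x6=1:
g1 = x5 AND x2 = 0 AND 1 = 0
g2 = NOT g1 = NOT 0 = 1
g3 = x6 XOR g2 = 1 XOR 1 = 0
g4 = x1 AND g3 = 0 AND 0 = 0
g5 = x4 AND g4 = 0 AND 0 = 0
g6 = g5 AND g4 = 0 AND 0 = 0
g7 = NOT g6 = NOT 0 = 1
g8 = g7 XOR x7 = 1 XOR 1 = 0
g9 = x3 OR g8 = 0 OR 0 = 0
giving g9 = 0 ≠ 1.

no solution exists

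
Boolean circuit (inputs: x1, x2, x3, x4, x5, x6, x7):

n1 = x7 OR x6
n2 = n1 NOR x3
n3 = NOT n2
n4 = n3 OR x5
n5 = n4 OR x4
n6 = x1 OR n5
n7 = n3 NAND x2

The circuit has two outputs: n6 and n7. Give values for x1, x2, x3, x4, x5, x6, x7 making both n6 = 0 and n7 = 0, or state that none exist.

no solution exists

Across all 128 input combinations, none give both n6 = 0 and n7 = 0.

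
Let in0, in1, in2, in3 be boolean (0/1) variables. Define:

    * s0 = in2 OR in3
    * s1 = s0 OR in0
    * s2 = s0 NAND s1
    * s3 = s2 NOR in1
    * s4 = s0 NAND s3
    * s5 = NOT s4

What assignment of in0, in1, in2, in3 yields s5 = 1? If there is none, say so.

in0=1, in1=0, in2=0, in3=1

s5 = NOT s4 must be 1, so s4 = 0.
s4 = s0 NAND s3 must be 0, so both s0 = 1 and s3 = 1.
s0 = in2 OR in3 must be 1, so at least one of in2, in3 is 1.
Check with in0=1, in1=0, in2=0, in3=1:
s0 = in2 OR in3 = 0 OR 1 = 1
s1 = s0 OR in0 = 1 OR 1 = 1
s2 = s0 NAND s1 = 1 NAND 1 = 0
s3 = s2 NOR in1 = 0 NOR 0 = 1
s4 = s0 NAND s3 = 1 NAND 1 = 0
s5 = NOT s4 = NOT 0 = 1
So s5 = 1 as required.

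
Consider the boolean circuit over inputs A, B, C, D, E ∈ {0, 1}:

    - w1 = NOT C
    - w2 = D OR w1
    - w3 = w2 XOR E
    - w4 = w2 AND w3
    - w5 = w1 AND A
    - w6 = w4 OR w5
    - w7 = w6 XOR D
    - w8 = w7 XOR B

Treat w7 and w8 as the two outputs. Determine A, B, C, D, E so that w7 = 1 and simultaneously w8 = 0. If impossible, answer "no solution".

A=1, B=1, C=0, D=0, E=0

Check with A=1, B=1, C=0, D=0, E=0:
w1 = NOT C = NOT 0 = 1
w2 = D OR w1 = 0 OR 1 = 1
w3 = w2 XOR E = 1 XOR 0 = 1
w4 = w2 AND w3 = 1 AND 1 = 1
w5 = w1 AND A = 1 AND 1 = 1
w6 = w4 OR w5 = 1 OR 1 = 1
w7 = w6 XOR D = 1 XOR 0 = 1
w8 = w7 XOR B = 1 XOR 1 = 0
So w7 = 1 and w8 = 0.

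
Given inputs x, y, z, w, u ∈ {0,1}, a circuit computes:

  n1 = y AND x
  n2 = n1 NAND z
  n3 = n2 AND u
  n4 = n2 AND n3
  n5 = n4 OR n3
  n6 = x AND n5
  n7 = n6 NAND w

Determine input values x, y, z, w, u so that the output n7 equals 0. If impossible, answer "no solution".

n7 = n6 NAND w must be 0, so both n6 = 1 and w = 1.
n6 = x AND n5 must be 1, so both x = 1 and n5 = 1.
n5 = n4 OR n3 must be 1, so at least one of n4, n3 is 1.
Check with x=1, y=0, z=1, w=1, u=1:
n1 = y AND x = 0 AND 1 = 0
n2 = n1 NAND z = 0 NAND 1 = 1
n3 = n2 AND u = 1 AND 1 = 1
n4 = n2 AND n3 = 1 AND 1 = 1
n5 = n4 OR n3 = 1 OR 1 = 1
n6 = x AND n5 = 1 AND 1 = 1
n7 = n6 NAND w = 1 NAND 1 = 0
So n7 = 0 as required.

x=1, y=0, z=1, w=1, u=1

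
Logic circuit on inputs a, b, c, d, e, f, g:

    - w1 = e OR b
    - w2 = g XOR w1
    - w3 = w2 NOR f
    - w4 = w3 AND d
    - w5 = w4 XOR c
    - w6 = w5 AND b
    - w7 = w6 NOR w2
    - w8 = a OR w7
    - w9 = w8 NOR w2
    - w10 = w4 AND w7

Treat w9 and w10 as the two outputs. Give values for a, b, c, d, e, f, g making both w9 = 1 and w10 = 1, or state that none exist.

Across all 128 input combinations, none give both w9 = 1 and w10 = 1.

no solution exists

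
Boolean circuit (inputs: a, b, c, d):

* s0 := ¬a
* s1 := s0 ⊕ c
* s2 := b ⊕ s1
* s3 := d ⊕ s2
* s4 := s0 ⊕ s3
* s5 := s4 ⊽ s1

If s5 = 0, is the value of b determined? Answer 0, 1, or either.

either

Both values of b occur among assignments with s5 = 0:
  b=0: a=0, b=0, c=0, d=0
  b=1: a=0, b=1, c=0, d=0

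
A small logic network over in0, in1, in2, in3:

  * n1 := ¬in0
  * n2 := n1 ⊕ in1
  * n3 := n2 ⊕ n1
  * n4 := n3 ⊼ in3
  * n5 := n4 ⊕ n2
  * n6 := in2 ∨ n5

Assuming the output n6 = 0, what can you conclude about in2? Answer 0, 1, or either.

0

n6 = in2 ∨ n5 must be 0, so both in2 = 0 and n5 = 0.
Every assignment with n6 = 0 has in2 = 0; there are 4 such assignment(s).
  in0=0, in1=0, in2=0, in3=0
  in0=0, in1=0, in2=0, in3=1
  in0=0, in1=1, in2=0, in3=1
  in0=1, in1=1, in2=0, in3=0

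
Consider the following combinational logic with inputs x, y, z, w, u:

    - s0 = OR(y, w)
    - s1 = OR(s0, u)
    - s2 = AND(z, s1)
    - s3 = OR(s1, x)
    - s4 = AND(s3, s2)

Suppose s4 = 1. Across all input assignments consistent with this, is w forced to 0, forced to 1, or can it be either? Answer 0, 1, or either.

Both values of w occur among assignments with s4 = 1:
  w=0: x=0, y=0, z=1, w=0, u=1
  w=1: x=0, y=0, z=1, w=1, u=0

either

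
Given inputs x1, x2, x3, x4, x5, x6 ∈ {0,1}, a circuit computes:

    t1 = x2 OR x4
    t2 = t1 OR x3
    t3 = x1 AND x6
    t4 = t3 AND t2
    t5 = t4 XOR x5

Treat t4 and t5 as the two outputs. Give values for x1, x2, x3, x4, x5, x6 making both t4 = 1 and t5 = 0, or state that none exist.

x1=1, x2=1, x3=1, x4=0, x5=1, x6=1

Check with x1=1, x2=1, x3=1, x4=0, x5=1, x6=1:
t1 = x2 OR x4 = 1 OR 0 = 1
t2 = t1 OR x3 = 1 OR 1 = 1
t3 = x1 AND x6 = 1 AND 1 = 1
t4 = t3 AND t2 = 1 AND 1 = 1
t5 = t4 XOR x5 = 1 XOR 1 = 0
So t4 = 1 and t5 = 0.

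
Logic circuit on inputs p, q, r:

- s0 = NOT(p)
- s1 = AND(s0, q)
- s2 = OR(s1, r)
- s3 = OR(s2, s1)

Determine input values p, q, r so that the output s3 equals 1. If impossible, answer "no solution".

p=0, q=0, r=1

s3 = OR(s2, s1) must be 1, so at least one of s2, s1 is 1.
Check with p=0, q=0, r=1:
s0 = NOT(p) = NOT 0 = 1
s1 = AND(s0, q) = AND(1, 0) = 0
s2 = OR(s1, r) = OR(0, 1) = 1
s3 = OR(s2, s1) = OR(1, 0) = 1
So s3 = 1 as required.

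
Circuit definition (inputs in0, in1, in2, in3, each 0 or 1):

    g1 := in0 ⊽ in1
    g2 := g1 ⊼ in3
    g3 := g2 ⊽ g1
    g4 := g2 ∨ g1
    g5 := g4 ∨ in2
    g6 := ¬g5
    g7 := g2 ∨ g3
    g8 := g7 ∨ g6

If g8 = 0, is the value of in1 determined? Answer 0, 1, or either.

g8 = g7 ∨ g6 must be 0, so both g7 = 0 and g6 = 0.
Every assignment with g8 = 0 has in1 = 0; there are 2 such assignment(s).
  in0=0, in1=0, in2=0, in3=1
  in0=0, in1=0, in2=1, in3=1

0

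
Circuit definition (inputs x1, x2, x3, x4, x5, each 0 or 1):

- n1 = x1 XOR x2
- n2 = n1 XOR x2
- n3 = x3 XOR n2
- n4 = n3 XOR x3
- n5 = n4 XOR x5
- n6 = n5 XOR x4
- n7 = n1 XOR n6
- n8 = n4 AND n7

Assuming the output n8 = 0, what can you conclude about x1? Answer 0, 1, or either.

Both values of x1 occur among assignments with n8 = 0:
  x1=0: x1=0, x2=0, x3=0, x4=0, x5=0
  x1=1: x1=1, x2=0, x3=0, x4=0, x5=0

either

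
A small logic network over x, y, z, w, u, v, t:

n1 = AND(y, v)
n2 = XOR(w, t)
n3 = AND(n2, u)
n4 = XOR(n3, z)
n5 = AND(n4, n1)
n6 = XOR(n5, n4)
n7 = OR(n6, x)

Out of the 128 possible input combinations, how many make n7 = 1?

88

n7 = OR(n6, x) must be 1, so at least one of n6, x is 1.
Enumerating the 128 input combinations, 88 give n7 = 1 and 40 give n7 = 0.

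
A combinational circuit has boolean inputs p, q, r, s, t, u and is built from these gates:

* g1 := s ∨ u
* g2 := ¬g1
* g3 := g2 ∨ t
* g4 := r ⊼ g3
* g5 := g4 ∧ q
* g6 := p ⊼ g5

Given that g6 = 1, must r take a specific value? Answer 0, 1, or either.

Both values of r occur among assignments with g6 = 1:
  r=0: p=0, q=0, r=0, s=0, t=0, u=0
  r=1: p=0, q=0, r=1, s=0, t=0, u=0

either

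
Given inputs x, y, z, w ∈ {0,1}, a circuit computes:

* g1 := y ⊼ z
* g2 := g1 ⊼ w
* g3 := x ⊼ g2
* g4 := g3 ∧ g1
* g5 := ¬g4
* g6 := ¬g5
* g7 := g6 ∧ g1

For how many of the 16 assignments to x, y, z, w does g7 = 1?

9

g7 = g6 ∧ g1 must be 1, so both g6 = 1 and g1 = 1.
g6 = ¬g5 must be 1, so g5 = 0.
g1 = y ⊼ z must be 1, so at least one of y, z is 0.
Enumerating the 16 input combinations, 9 give g7 = 1 and 7 give g7 = 0.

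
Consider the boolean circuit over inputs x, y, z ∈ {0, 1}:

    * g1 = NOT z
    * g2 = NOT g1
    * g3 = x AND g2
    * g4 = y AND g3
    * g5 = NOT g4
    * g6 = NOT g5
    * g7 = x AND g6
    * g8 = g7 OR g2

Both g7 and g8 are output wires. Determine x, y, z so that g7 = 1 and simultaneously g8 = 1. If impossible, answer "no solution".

x=1, y=1, z=1

Check with x=1, y=1, z=1:
g1 = NOT z = NOT 1 = 0
g2 = NOT g1 = NOT 0 = 1
g3 = x AND g2 = 1 AND 1 = 1
g4 = y AND g3 = 1 AND 1 = 1
g5 = NOT g4 = NOT 1 = 0
g6 = NOT g5 = NOT 0 = 1
g7 = x AND g6 = 1 AND 1 = 1
g8 = g7 OR g2 = 1 OR 1 = 1
So g7 = 1 and g8 = 1.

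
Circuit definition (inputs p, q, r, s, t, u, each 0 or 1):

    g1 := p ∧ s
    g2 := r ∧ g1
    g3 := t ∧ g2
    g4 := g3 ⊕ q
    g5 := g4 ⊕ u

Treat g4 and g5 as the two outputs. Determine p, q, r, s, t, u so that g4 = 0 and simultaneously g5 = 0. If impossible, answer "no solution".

Check with p=0, q=0, r=1, s=0, t=1, u=0:
g1 = p ∧ s = 0 ∧ 0 = 0
g2 = r ∧ g1 = 1 ∧ 0 = 0
g3 = t ∧ g2 = 1 ∧ 0 = 0
g4 = g3 ⊕ q = 0 ⊕ 0 = 0
g5 = g4 ⊕ u = 0 ⊕ 0 = 0
So g4 = 0 and g5 = 0.

p=0, q=0, r=1, s=0, t=1, u=0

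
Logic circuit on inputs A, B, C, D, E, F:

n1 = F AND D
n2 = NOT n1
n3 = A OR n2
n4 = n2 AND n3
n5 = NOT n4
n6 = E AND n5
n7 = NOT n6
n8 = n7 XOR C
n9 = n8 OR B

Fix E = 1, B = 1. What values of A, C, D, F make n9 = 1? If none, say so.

n9 = n8 OR B must be 1, so at least one of n8, B is 1.
Check with E = 1, B = 1 and A=1, C=1, D=1, F=1:
n1 = F AND D = 1 AND 1 = 1
n2 = NOT n1 = NOT 1 = 0
n3 = A OR n2 = 1 OR 0 = 1
n4 = n2 AND n3 = 0 AND 1 = 0
n5 = NOT n4 = NOT 0 = 1
n6 = E AND n5 = 1 AND 1 = 1
n7 = NOT n6 = NOT 1 = 0
n8 = n7 XOR C = 0 XOR 1 = 1
n9 = n8 OR B = 1 OR 1 = 1
So n9 = 1.

A=1, C=1, D=1, F=1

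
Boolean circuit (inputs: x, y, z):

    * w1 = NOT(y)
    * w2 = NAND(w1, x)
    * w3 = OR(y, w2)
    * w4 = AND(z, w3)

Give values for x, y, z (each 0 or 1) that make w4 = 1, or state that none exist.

x=0, y=1, z=1

w4 = AND(z, w3) must be 1, so both z = 1 and w3 = 1.
w3 = OR(y, w2) must be 1, so at least one of y, w2 is 1.
Check with x=0, y=1, z=1:
w1 = NOT(y) = NOT 1 = 0
w2 = NAND(w1, x) = NAND(0, 0) = 1
w3 = OR(y, w2) = OR(1, 1) = 1
w4 = AND(z, w3) = AND(1, 1) = 1
So w4 = 1 as required.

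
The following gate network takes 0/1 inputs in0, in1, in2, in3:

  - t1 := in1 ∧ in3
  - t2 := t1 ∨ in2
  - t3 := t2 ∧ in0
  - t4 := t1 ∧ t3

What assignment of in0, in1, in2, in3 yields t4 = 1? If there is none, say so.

Check with in0=1, in1=1, in2=0, in3=1:
t1 = in1 ∧ in3 = 1 ∧ 1 = 1
t2 = t1 ∨ in2 = 1 ∨ 0 = 1
t3 = t2 ∧ in0 = 1 ∧ 1 = 1
t4 = t1 ∧ t3 = 1 ∧ 1 = 1
So t4 = 1 as required.

in0=1, in1=1, in2=0, in3=1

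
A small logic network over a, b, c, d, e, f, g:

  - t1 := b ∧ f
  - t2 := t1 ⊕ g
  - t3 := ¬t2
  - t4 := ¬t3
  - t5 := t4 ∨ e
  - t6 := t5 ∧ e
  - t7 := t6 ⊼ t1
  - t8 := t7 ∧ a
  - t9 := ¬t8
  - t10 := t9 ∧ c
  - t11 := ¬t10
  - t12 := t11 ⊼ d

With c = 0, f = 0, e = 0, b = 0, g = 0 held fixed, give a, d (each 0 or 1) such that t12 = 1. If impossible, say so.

t12 = t11 ⊼ d must be 1, so at least one of t11, d is 0.
Check with c = 0, f = 0, e = 0, b = 0, g = 0 and a=1, d=0:
t1 = b ∧ f = 0 ∧ 0 = 0
t2 = t1 ⊕ g = 0 ⊕ 0 = 0
t3 = ¬t2 = ¬0 = 1
t4 = ¬t3 = ¬1 = 0
t5 = t4 ∨ e = 0 ∨ 0 = 0
t6 = t5 ∧ e = 0 ∧ 0 = 0
t7 = t6 ⊼ t1 = 0 ⊼ 0 = 1
t8 = t7 ∧ a = 1 ∧ 1 = 1
t9 = ¬t8 = ¬1 = 0
t10 = t9 ∧ c = 0 ∧ 0 = 0
t11 = ¬t10 = ¬0 = 1
t12 = t11 ⊼ d = 1 ⊼ 0 = 1
So t12 = 1.

a=1 d=0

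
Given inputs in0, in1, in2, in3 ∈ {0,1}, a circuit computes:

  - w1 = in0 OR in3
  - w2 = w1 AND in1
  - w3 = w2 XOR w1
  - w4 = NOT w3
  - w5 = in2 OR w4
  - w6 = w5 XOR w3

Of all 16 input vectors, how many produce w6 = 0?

w6 = w5 XOR w3 must be 0, so w5 and w3 are equal.
Satisfying assignments:
  in0=0, in1=0, in2=1, in3=1
  in0=1, in1=0, in2=1, in3=0
  in0=1, in1=0, in2=1, in3=1

3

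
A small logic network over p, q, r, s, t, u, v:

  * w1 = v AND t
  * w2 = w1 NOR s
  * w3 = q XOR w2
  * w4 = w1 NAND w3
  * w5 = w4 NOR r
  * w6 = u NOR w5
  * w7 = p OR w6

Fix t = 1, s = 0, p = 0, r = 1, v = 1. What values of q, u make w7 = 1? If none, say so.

q=0 u=0

Check with t = 1, s = 0, p = 0, r = 1, v = 1 and q=0, u=0:
w1 = v AND t = 1 AND 1 = 1
w2 = w1 NOR s = 1 NOR 0 = 0
w3 = q XOR w2 = 0 XOR 0 = 0
w4 = w1 NAND w3 = 1 NAND 0 = 1
w5 = w4 NOR r = 1 NOR 1 = 0
w6 = u NOR w5 = 0 NOR 0 = 1
w7 = p OR w6 = 0 OR 1 = 1
So w7 = 1.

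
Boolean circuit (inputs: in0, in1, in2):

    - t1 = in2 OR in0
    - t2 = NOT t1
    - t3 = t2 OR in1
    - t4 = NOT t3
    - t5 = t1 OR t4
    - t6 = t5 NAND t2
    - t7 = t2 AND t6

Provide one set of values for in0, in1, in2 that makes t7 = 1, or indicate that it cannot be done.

t7 = t2 AND t6 must be 1, so both t2 = 1 and t6 = 1.
t2 = NOT t1 must be 1, so t1 = 0.
Check with in0=0 in1=1 in2=0:
t1 = in2 OR in0 = 0 OR 0 = 0
t2 = NOT t1 = NOT 0 = 1
t3 = t2 OR in1 = 1 OR 1 = 1
t4 = NOT t3 = NOT 1 = 0
t5 = t1 OR t4 = 0 OR 0 = 0
t6 = t5 NAND t2 = 0 NAND 1 = 1
t7 = t2 AND t6 = 1 AND 1 = 1
So t7 = 1 as required.

in0=0 in1=1 in2=0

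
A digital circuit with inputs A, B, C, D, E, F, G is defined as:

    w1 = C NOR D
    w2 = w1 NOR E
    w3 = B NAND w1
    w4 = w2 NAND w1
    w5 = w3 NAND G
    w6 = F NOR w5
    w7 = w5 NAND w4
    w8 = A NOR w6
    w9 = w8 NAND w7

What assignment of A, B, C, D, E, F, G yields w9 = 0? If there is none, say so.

w9 = w8 NAND w7 must be 0, so both w8 = 1 and w7 = 1.
Check with A=0 B=0 C=0 D=1 E=0 F=1 G=1:
w1 = C NOR D = 0 NOR 1 = 0
w2 = w1 NOR E = 0 NOR 0 = 1
w3 = B NAND w1 = 0 NAND 0 = 1
w4 = w2 NAND w1 = 1 NAND 0 = 1
w5 = w3 NAND G = 1 NAND 1 = 0
w6 = F NOR w5 = 1 NOR 0 = 0
w7 = w5 NAND w4 = 0 NAND 1 = 1
w8 = A NOR w6 = 0 NOR 0 = 1
w9 = w8 NAND w7 = 1 NAND 1 = 0
So w9 = 0 as required.

A=0 B=0 C=0 D=1 E=0 F=1 G=1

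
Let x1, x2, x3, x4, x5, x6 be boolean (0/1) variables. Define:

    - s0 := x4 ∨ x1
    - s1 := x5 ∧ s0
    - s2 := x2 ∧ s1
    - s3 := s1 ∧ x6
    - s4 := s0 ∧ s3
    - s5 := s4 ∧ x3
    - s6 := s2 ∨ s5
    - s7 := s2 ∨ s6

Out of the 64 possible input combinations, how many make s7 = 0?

s7 = s2 ∨ s6 must be 0, so both s2 = 0 and s6 = 0.
s2 = x2 ∧ s1 must be 0, so at least one of x2, s1 is 0.
Enumerating the 64 input combinations, 49 give s7 = 0 and 15 give s7 = 1.

49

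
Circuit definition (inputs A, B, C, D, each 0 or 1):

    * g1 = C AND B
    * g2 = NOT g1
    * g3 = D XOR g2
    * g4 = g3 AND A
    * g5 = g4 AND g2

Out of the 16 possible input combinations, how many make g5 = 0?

13

g5 = g4 AND g2 must be 0, so at least one of g4, g2 is 0.
Enumerating the 16 input combinations, 13 give g5 = 0 and 3 give g5 = 1.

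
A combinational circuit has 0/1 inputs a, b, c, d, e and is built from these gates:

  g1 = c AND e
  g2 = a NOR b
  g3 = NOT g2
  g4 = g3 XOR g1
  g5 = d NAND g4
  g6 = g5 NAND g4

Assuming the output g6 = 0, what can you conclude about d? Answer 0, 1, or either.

g6 = g5 NAND g4 must be 0, so both g5 = 1 and g4 = 1.
g5 = d NAND g4 must be 1, so at least one of d, g4 is 0.
Every assignment with g6 = 0 has d = 0; there are 10 such assignment(s).

0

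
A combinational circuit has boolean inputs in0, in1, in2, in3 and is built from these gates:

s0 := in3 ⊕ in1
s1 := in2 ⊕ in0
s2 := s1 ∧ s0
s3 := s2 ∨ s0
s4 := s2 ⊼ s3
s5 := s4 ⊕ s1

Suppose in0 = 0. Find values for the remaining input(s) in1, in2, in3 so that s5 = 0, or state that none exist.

in1=1 in2=1 in3=1

Check with in0 = 0 and in1=1, in2=1, in3=1:
s0 = in3 ⊕ in1 = 1 ⊕ 1 = 0
s1 = in2 ⊕ in0 = 1 ⊕ 0 = 1
s2 = s1 ∧ s0 = 1 ∧ 0 = 0
s3 = s2 ∨ s0 = 0 ∨ 0 = 0
s4 = s2 ⊼ s3 = 0 ⊼ 0 = 1
s5 = s4 ⊕ s1 = 1 ⊕ 1 = 0
So s5 = 0.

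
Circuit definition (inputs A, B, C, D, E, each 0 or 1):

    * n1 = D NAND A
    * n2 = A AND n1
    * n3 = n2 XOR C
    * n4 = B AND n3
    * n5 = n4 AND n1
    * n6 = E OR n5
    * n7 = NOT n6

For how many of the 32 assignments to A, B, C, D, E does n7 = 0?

n7 = NOT n6 must be 0, so n6 = 1.
n6 = E OR n5 must be 1, so at least one of E, n5 is 1.
Enumerating the 32 input combinations, 19 give n7 = 0 and 13 give n7 = 1.

19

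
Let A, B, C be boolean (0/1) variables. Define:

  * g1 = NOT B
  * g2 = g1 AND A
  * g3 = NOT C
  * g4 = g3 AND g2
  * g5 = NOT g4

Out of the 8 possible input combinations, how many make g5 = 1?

g5 = NOT g4 must be 1, so g4 = 0.
Enumerating the 8 input combinations, 7 give g5 = 1 and 1 give g5 = 0.

7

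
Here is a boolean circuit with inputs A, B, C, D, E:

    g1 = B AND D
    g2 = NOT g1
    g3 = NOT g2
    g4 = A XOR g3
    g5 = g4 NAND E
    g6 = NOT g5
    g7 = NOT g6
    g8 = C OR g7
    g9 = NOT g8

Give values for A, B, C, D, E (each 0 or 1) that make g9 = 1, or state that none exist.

g9 = NOT g8 must be 1, so g8 = 0.
Check with A=0, B=1, C=0, D=1, E=1:
g1 = B AND D = 1 AND 1 = 1
g2 = NOT g1 = NOT 1 = 0
g3 = NOT g2 = NOT 0 = 1
g4 = A XOR g3 = 0 XOR 1 = 1
g5 = g4 NAND E = 1 NAND 1 = 0
g6 = NOT g5 = NOT 0 = 1
g7 = NOT g6 = NOT 1 = 0
g8 = C OR g7 = 0 OR 0 = 0
g9 = NOT g8 = NOT 0 = 1
So g9 = 1 as required.

A=0, B=1, C=0, D=1, E=1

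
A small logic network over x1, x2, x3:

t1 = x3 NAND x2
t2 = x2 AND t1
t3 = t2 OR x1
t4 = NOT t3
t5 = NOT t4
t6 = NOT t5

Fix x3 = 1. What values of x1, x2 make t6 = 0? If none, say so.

t6 = NOT t5 must be 0, so t5 = 1.
Check with x3 = 1 and x1=1, x2=1:
t1 = x3 NAND x2 = 1 NAND 1 = 0
t2 = x2 AND t1 = 1 AND 0 = 0
t3 = t2 OR x1 = 0 OR 1 = 1
t4 = NOT t3 = NOT 1 = 0
t5 = NOT t4 = NOT 0 = 1
t6 = NOT t5 = NOT 1 = 0
So t6 = 0.

x1=1 x2=1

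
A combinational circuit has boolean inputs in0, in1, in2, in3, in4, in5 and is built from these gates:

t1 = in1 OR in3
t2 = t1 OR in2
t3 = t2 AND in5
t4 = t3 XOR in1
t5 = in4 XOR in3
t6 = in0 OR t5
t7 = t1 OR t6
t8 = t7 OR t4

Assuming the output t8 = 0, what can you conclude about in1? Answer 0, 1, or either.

t8 = t7 OR t4 must be 0, so both t7 = 0 and t4 = 0.
t7 = t1 OR t6 must be 0, so both t1 = 0 and t6 = 0.
t4 = t3 XOR in1 must be 0, so t3 and in1 are equal.
Every assignment with t8 = 0 has in1 = 0; there are 3 such assignment(s).
  in0=0, in1=0, in2=0, in3=0, in4=0, in5=0
  in0=0, in1=0, in2=0, in3=0, in4=0, in5=1
  in0=0, in1=0, in2=1, in3=0, in4=0, in5=0

0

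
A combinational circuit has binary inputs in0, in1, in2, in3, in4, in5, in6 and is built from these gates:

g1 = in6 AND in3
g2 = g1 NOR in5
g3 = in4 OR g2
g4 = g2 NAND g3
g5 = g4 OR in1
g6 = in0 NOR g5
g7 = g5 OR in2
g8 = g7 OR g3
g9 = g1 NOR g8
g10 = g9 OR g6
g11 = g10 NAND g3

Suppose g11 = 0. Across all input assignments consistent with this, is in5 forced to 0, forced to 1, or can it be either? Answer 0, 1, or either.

g11 = g10 NAND g3 must be 0, so both g10 = 1 and g3 = 1.
g10 = g9 OR g6 must be 1, so at least one of g9, g6 is 1.
Every assignment with g11 = 0 has in5 = 0; there are 12 such assignment(s).

0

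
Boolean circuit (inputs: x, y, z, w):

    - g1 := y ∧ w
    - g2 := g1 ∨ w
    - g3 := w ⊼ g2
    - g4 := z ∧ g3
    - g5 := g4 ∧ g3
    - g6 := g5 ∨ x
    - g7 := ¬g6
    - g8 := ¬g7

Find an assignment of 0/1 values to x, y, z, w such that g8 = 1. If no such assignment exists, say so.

x=1 y=1 z=1 w=1

g8 = ¬g7 must be 1, so g7 = 0.
g7 = ¬g6 must be 0, so g6 = 1.
Check with x=1 y=1 z=1 w=1:
g1 = y ∧ w = 1 ∧ 1 = 1
g2 = g1 ∨ w = 1 ∨ 1 = 1
g3 = w ⊼ g2 = 1 ⊼ 1 = 0
g4 = z ∧ g3 = 1 ∧ 0 = 0
g5 = g4 ∧ g3 = 0 ∧ 0 = 0
g6 = g5 ∨ x = 0 ∨ 1 = 1
g7 = ¬g6 = ¬1 = 0
g8 = ¬g7 = ¬0 = 1
So g8 = 1 as required.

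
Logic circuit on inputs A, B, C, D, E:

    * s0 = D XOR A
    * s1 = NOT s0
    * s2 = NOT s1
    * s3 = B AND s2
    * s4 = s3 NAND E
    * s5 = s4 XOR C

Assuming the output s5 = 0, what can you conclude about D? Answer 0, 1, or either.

either

Both values of D occur among assignments with s5 = 0:
  D=0: A=0, B=0, C=1, D=0, E=0
  D=1: A=0, B=0, C=1, D=1, E=0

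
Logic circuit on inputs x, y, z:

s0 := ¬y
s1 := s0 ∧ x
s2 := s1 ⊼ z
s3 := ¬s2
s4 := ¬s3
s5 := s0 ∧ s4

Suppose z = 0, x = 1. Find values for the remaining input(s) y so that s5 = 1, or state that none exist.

y=0

s5 = s0 ∧ s4 must be 1, so both s0 = 1 and s4 = 1.
Check with z = 0, x = 1 and y=0:
s0 = ¬y = ¬0 = 1
s1 = s0 ∧ x = 1 ∧ 1 = 1
s2 = s1 ⊼ z = 1 ⊼ 0 = 1
s3 = ¬s2 = ¬1 = 0
s4 = ¬s3 = ¬0 = 1
s5 = s0 ∧ s4 = 1 ∧ 1 = 1
So s5 = 1.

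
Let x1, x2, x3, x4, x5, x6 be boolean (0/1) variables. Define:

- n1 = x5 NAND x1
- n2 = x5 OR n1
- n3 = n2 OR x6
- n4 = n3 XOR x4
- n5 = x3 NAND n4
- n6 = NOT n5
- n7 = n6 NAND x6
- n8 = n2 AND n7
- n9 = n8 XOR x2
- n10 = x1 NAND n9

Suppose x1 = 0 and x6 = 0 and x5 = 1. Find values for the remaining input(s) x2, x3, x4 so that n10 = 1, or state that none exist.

Check with x1 = 0 and x6 = 0 and x5 = 1 and x2=0, x3=1, x4=1:
n1 = x5 NAND x1 = 1 NAND 0 = 1
n2 = x5 OR n1 = 1 OR 1 = 1
n3 = n2 OR x6 = 1 OR 0 = 1
n4 = n3 XOR x4 = 1 XOR 1 = 0
n5 = x3 NAND n4 = 1 NAND 0 = 1
n6 = NOT n5 = NOT 1 = 0
n7 = n6 NAND x6 = 0 NAND 0 = 1
n8 = n2 AND n7 = 1 AND 1 = 1
n9 = n8 XOR x2 = 1 XOR 0 = 1
n10 = x1 NAND n9 = 0 NAND 1 = 1
So n10 = 1.

x2=0 x3=1 x4=1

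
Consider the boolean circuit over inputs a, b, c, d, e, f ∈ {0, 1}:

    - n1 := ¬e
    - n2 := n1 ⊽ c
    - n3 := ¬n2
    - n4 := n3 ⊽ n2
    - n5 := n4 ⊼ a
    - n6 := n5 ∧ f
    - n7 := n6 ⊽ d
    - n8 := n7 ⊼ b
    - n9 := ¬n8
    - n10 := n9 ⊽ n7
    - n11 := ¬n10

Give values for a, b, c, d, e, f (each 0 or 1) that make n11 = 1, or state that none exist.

a=0, b=0, c=1, d=0, e=1, f=0

Check with a=0, b=0, c=1, d=0, e=1, f=0:
n1 = ¬e = ¬1 = 0
n2 = n1 ⊽ c = 0 ⊽ 1 = 0
n3 = ¬n2 = ¬0 = 1
n4 = n3 ⊽ n2 = 1 ⊽ 0 = 0
n5 = n4 ⊼ a = 0 ⊼ 0 = 1
n6 = n5 ∧ f = 1 ∧ 0 = 0
n7 = n6 ⊽ d = 0 ⊽ 0 = 1
n8 = n7 ⊼ b = 1 ⊼ 0 = 1
n9 = ¬n8 = ¬1 = 0
n10 = n9 ⊽ n7 = 0 ⊽ 1 = 0
n11 = ¬n10 = ¬0 = 1
So n11 = 1 as required.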